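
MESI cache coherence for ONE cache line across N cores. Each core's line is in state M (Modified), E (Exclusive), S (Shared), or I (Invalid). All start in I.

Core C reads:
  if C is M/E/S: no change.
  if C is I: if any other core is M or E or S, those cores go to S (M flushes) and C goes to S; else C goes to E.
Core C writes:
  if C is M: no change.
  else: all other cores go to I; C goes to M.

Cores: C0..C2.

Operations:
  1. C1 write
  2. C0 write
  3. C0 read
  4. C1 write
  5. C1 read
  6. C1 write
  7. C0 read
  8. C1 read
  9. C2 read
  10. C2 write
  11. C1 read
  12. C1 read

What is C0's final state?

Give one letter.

Op 1: C1 write [C1 write: invalidate none -> C1=M] -> [I,M,I]
Op 2: C0 write [C0 write: invalidate ['C1=M'] -> C0=M] -> [M,I,I]
Op 3: C0 read [C0 read: already in M, no change] -> [M,I,I]
Op 4: C1 write [C1 write: invalidate ['C0=M'] -> C1=M] -> [I,M,I]
Op 5: C1 read [C1 read: already in M, no change] -> [I,M,I]
Op 6: C1 write [C1 write: already M (modified), no change] -> [I,M,I]
Op 7: C0 read [C0 read from I: others=['C1=M'] -> C0=S, others downsized to S] -> [S,S,I]
Op 8: C1 read [C1 read: already in S, no change] -> [S,S,I]
Op 9: C2 read [C2 read from I: others=['C0=S', 'C1=S'] -> C2=S, others downsized to S] -> [S,S,S]
Op 10: C2 write [C2 write: invalidate ['C0=S', 'C1=S'] -> C2=M] -> [I,I,M]
Op 11: C1 read [C1 read from I: others=['C2=M'] -> C1=S, others downsized to S] -> [I,S,S]
Op 12: C1 read [C1 read: already in S, no change] -> [I,S,S]

Answer: I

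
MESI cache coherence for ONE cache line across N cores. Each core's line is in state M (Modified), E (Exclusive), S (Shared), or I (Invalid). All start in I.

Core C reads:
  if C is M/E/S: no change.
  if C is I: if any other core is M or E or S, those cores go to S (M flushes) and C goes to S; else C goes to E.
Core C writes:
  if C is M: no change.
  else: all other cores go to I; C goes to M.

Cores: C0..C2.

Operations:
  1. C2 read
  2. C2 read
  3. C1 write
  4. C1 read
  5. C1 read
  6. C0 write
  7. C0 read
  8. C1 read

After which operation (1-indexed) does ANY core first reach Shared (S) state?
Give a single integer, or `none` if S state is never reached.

Answer: 8

Derivation:
Op 1: C2 read [C2 read from I: no other sharers -> C2=E (exclusive)] -> [I,I,E]
Op 2: C2 read [C2 read: already in E, no change] -> [I,I,E]
Op 3: C1 write [C1 write: invalidate ['C2=E'] -> C1=M] -> [I,M,I]
Op 4: C1 read [C1 read: already in M, no change] -> [I,M,I]
Op 5: C1 read [C1 read: already in M, no change] -> [I,M,I]
Op 6: C0 write [C0 write: invalidate ['C1=M'] -> C0=M] -> [M,I,I]
Op 7: C0 read [C0 read: already in M, no change] -> [M,I,I]
Op 8: C1 read [C1 read from I: others=['C0=M'] -> C1=S, others downsized to S] -> [S,S,I]
  -> First S state at op 8; remaining ops need not be traced.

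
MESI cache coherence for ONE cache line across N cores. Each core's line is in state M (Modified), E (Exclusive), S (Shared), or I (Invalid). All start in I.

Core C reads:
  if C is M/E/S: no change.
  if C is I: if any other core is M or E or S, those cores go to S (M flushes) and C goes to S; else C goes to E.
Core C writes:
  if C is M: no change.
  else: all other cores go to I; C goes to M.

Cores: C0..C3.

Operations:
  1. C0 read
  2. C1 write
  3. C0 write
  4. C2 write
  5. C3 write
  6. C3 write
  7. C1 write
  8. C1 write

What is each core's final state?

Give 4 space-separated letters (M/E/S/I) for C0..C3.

Answer: I M I I

Derivation:
Op 1: C0 read [C0 read from I: no other sharers -> C0=E (exclusive)] -> [E,I,I,I]
Op 2: C1 write [C1 write: invalidate ['C0=E'] -> C1=M] -> [I,M,I,I]
Op 3: C0 write [C0 write: invalidate ['C1=M'] -> C0=M] -> [M,I,I,I]
Op 4: C2 write [C2 write: invalidate ['C0=M'] -> C2=M] -> [I,I,M,I]
Op 5: C3 write [C3 write: invalidate ['C2=M'] -> C3=M] -> [I,I,I,M]
Op 6: C3 write [C3 write: already M (modified), no change] -> [I,I,I,M]
Op 7: C1 write [C1 write: invalidate ['C3=M'] -> C1=M] -> [I,M,I,I]
Op 8: C1 write [C1 write: already M (modified), no change] -> [I,M,I,I]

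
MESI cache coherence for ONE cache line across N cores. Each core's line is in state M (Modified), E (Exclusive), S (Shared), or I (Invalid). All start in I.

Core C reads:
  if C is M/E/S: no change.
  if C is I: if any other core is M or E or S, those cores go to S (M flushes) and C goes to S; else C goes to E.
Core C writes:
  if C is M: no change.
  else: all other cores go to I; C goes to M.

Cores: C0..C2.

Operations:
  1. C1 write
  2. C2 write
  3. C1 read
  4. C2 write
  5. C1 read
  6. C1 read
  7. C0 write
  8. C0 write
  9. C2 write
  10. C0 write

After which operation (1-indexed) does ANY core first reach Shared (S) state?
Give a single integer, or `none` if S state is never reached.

Answer: 3

Derivation:
Op 1: C1 write [C1 write: invalidate none -> C1=M] -> [I,M,I]
Op 2: C2 write [C2 write: invalidate ['C1=M'] -> C2=M] -> [I,I,M]
Op 3: C1 read [C1 read from I: others=['C2=M'] -> C1=S, others downsized to S] -> [I,S,S]
  -> First S state at op 3; remaining ops need not be traced.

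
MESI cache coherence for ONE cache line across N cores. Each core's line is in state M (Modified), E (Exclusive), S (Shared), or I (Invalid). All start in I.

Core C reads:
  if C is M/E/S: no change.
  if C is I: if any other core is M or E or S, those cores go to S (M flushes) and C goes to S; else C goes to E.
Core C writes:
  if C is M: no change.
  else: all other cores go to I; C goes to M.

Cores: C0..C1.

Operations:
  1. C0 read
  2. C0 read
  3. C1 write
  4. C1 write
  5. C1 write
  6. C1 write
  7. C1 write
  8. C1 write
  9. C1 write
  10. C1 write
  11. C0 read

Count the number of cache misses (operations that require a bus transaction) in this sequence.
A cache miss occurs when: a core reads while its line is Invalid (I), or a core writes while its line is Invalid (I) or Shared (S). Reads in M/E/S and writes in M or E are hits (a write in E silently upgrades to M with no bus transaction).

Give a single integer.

Answer: 3

Derivation:
Op 1: C0 read [C0 read from I: no other sharers -> C0=E (exclusive)] -> [E,I] [MISS #1: read from I]
Op 2: C0 read [C0 read: already in E, no change] -> [E,I] [hit: read from E]
Op 3: C1 write [C1 write: invalidate ['C0=E'] -> C1=M] -> [I,M] [MISS #2: write from I]
Op 4: C1 write [C1 write: already M (modified), no change] -> [I,M] [hit: write from M]
Op 5: C1 write [C1 write: already M (modified), no change] -> [I,M] [hit: write from M]
Op 6: C1 write [C1 write: already M (modified), no change] -> [I,M] [hit: write from M]
Op 7: C1 write [C1 write: already M (modified), no change] -> [I,M] [hit: write from M]
Op 8: C1 write [C1 write: already M (modified), no change] -> [I,M] [hit: write from M]
Op 9: C1 write [C1 write: already M (modified), no change] -> [I,M] [hit: write from M]
Op 10: C1 write [C1 write: already M (modified), no change] -> [I,M] [hit: write from M]
Op 11: C0 read [C0 read from I: others=['C1=M'] -> C0=S, others downsized to S] -> [S,S] [MISS #3: read from I]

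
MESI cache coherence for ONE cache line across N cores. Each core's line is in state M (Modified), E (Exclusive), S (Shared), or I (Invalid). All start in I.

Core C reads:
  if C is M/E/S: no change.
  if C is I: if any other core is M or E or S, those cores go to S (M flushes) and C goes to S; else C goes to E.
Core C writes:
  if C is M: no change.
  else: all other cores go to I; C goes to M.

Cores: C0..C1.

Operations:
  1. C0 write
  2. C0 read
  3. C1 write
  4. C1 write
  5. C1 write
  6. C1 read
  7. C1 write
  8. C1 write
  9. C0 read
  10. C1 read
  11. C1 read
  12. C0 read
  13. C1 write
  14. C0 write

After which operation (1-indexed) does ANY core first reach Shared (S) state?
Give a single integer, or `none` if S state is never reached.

Op 1: C0 write [C0 write: invalidate none -> C0=M] -> [M,I]
Op 2: C0 read [C0 read: already in M, no change] -> [M,I]
Op 3: C1 write [C1 write: invalidate ['C0=M'] -> C1=M] -> [I,M]
Op 4: C1 write [C1 write: already M (modified), no change] -> [I,M]
Op 5: C1 write [C1 write: already M (modified), no change] -> [I,M]
Op 6: C1 read [C1 read: already in M, no change] -> [I,M]
Op 7: C1 write [C1 write: already M (modified), no change] -> [I,M]
Op 8: C1 write [C1 write: already M (modified), no change] -> [I,M]
Op 9: C0 read [C0 read from I: others=['C1=M'] -> C0=S, others downsized to S] -> [S,S]
  -> First S state at op 9; remaining ops need not be traced.

Answer: 9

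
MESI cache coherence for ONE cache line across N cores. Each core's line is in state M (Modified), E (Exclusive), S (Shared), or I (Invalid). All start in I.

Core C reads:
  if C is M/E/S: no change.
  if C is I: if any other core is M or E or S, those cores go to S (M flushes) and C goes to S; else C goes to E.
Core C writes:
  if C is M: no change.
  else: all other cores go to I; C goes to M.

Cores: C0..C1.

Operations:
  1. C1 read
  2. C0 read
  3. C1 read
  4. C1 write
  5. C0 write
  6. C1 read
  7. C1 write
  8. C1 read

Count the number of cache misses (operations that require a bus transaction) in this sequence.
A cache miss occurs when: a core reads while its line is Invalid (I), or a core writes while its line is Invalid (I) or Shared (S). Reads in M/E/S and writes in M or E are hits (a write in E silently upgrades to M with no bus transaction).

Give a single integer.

Answer: 6

Derivation:
Op 1: C1 read [C1 read from I: no other sharers -> C1=E (exclusive)] -> [I,E] [MISS #1: read from I]
Op 2: C0 read [C0 read from I: others=['C1=E'] -> C0=S, others downsized to S] -> [S,S] [MISS #2: read from I]
Op 3: C1 read [C1 read: already in S, no change] -> [S,S] [hit: read from S]
Op 4: C1 write [C1 write: invalidate ['C0=S'] -> C1=M] -> [I,M] [MISS #3: write from S]
Op 5: C0 write [C0 write: invalidate ['C1=M'] -> C0=M] -> [M,I] [MISS #4: write from I]
Op 6: C1 read [C1 read from I: others=['C0=M'] -> C1=S, others downsized to S] -> [S,S] [MISS #5: read from I]
Op 7: C1 write [C1 write: invalidate ['C0=S'] -> C1=M] -> [I,M] [MISS #6: write from S]
Op 8: C1 read [C1 read: already in M, no change] -> [I,M] [hit: read from M]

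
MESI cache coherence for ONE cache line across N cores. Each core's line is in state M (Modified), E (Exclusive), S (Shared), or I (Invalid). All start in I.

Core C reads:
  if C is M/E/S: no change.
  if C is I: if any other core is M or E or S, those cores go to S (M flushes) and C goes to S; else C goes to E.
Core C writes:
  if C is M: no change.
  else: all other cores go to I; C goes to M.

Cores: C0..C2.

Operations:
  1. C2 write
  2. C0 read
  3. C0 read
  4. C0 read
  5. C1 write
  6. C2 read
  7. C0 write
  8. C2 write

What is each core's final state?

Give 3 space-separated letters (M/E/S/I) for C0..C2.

Op 1: C2 write [C2 write: invalidate none -> C2=M] -> [I,I,M]
Op 2: C0 read [C0 read from I: others=['C2=M'] -> C0=S, others downsized to S] -> [S,I,S]
Op 3: C0 read [C0 read: already in S, no change] -> [S,I,S]
Op 4: C0 read [C0 read: already in S, no change] -> [S,I,S]
Op 5: C1 write [C1 write: invalidate ['C0=S', 'C2=S'] -> C1=M] -> [I,M,I]
Op 6: C2 read [C2 read from I: others=['C1=M'] -> C2=S, others downsized to S] -> [I,S,S]
Op 7: C0 write [C0 write: invalidate ['C1=S', 'C2=S'] -> C0=M] -> [M,I,I]
Op 8: C2 write [C2 write: invalidate ['C0=M'] -> C2=M] -> [I,I,M]

Answer: I I M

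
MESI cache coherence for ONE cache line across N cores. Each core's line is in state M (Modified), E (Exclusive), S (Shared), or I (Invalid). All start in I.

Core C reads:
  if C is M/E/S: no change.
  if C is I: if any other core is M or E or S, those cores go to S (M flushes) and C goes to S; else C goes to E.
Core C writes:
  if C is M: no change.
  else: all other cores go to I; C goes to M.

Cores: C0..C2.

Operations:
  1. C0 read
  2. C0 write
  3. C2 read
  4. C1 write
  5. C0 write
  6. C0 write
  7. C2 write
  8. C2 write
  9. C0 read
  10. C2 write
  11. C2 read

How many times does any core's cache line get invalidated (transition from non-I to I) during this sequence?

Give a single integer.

Answer: 5

Derivation:
Op 1: C0 read [C0 read from I: no other sharers -> C0=E (exclusive)] -> [E,I,I] (invalidations this op: 0; running total: 0)
Op 2: C0 write [C0 write: invalidate none -> C0=M] -> [M,I,I] (invalidations this op: 0; running total: 0)
Op 3: C2 read [C2 read from I: others=['C0=M'] -> C2=S, others downsized to S] -> [S,I,S] (invalidations this op: 0; running total: 0)
Op 4: C1 write [C1 write: invalidate ['C0=S', 'C2=S'] -> C1=M] -> [I,M,I] (invalidations this op: 2; running total: 2)
Op 5: C0 write [C0 write: invalidate ['C1=M'] -> C0=M] -> [M,I,I] (invalidations this op: 1; running total: 3)
Op 6: C0 write [C0 write: already M (modified), no change] -> [M,I,I] (invalidations this op: 0; running total: 3)
Op 7: C2 write [C2 write: invalidate ['C0=M'] -> C2=M] -> [I,I,M] (invalidations this op: 1; running total: 4)
Op 8: C2 write [C2 write: already M (modified), no change] -> [I,I,M] (invalidations this op: 0; running total: 4)
Op 9: C0 read [C0 read from I: others=['C2=M'] -> C0=S, others downsized to S] -> [S,I,S] (invalidations this op: 0; running total: 4)
Op 10: C2 write [C2 write: invalidate ['C0=S'] -> C2=M] -> [I,I,M] (invalidations this op: 1; running total: 5)
Op 11: C2 read [C2 read: already in M, no change] -> [I,I,M] (invalidations this op: 0; running total: 5)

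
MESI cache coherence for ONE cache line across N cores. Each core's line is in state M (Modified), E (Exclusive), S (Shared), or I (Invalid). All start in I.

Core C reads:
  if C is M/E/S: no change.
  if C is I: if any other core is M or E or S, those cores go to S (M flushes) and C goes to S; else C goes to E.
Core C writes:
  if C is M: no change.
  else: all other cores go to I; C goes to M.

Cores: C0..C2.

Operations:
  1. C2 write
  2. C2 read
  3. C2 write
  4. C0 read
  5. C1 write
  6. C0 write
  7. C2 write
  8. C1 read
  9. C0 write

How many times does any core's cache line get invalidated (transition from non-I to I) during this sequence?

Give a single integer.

Answer: 6

Derivation:
Op 1: C2 write [C2 write: invalidate none -> C2=M] -> [I,I,M] (invalidations this op: 0; running total: 0)
Op 2: C2 read [C2 read: already in M, no change] -> [I,I,M] (invalidations this op: 0; running total: 0)
Op 3: C2 write [C2 write: already M (modified), no change] -> [I,I,M] (invalidations this op: 0; running total: 0)
Op 4: C0 read [C0 read from I: others=['C2=M'] -> C0=S, others downsized to S] -> [S,I,S] (invalidations this op: 0; running total: 0)
Op 5: C1 write [C1 write: invalidate ['C0=S', 'C2=S'] -> C1=M] -> [I,M,I] (invalidations this op: 2; running total: 2)
Op 6: C0 write [C0 write: invalidate ['C1=M'] -> C0=M] -> [M,I,I] (invalidations this op: 1; running total: 3)
Op 7: C2 write [C2 write: invalidate ['C0=M'] -> C2=M] -> [I,I,M] (invalidations this op: 1; running total: 4)
Op 8: C1 read [C1 read from I: others=['C2=M'] -> C1=S, others downsized to S] -> [I,S,S] (invalidations this op: 0; running total: 4)
Op 9: C0 write [C0 write: invalidate ['C1=S', 'C2=S'] -> C0=M] -> [M,I,I] (invalidations this op: 2; running total: 6)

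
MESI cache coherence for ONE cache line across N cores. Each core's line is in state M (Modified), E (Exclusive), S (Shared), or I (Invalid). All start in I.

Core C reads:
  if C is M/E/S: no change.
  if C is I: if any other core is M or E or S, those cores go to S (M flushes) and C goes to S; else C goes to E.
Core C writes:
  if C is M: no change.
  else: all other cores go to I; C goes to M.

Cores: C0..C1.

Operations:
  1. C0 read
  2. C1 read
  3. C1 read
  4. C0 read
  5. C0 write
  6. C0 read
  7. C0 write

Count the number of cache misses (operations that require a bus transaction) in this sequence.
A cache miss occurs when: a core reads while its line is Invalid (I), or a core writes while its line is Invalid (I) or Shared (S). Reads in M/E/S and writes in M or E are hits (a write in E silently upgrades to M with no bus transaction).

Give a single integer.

Answer: 3

Derivation:
Op 1: C0 read [C0 read from I: no other sharers -> C0=E (exclusive)] -> [E,I] [MISS #1: read from I]
Op 2: C1 read [C1 read from I: others=['C0=E'] -> C1=S, others downsized to S] -> [S,S] [MISS #2: read from I]
Op 3: C1 read [C1 read: already in S, no change] -> [S,S] [hit: read from S]
Op 4: C0 read [C0 read: already in S, no change] -> [S,S] [hit: read from S]
Op 5: C0 write [C0 write: invalidate ['C1=S'] -> C0=M] -> [M,I] [MISS #3: write from S]
Op 6: C0 read [C0 read: already in M, no change] -> [M,I] [hit: read from M]
Op 7: C0 write [C0 write: already M (modified), no change] -> [M,I] [hit: write from M]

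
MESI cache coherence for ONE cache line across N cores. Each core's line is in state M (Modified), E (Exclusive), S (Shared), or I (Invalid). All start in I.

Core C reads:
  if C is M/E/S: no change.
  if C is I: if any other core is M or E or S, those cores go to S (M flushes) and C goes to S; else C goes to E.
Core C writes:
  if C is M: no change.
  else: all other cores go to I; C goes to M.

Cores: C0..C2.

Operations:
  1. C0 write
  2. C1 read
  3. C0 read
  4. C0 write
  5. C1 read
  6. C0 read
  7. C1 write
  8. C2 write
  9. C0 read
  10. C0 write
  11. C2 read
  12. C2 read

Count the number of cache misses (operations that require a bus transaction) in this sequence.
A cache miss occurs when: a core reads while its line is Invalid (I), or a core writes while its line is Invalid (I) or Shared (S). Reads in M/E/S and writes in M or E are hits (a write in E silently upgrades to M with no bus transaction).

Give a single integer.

Op 1: C0 write [C0 write: invalidate none -> C0=M] -> [M,I,I] [MISS #1: write from I]
Op 2: C1 read [C1 read from I: others=['C0=M'] -> C1=S, others downsized to S] -> [S,S,I] [MISS #2: read from I]
Op 3: C0 read [C0 read: already in S, no change] -> [S,S,I] [hit: read from S]
Op 4: C0 write [C0 write: invalidate ['C1=S'] -> C0=M] -> [M,I,I] [MISS #3: write from S]
Op 5: C1 read [C1 read from I: others=['C0=M'] -> C1=S, others downsized to S] -> [S,S,I] [MISS #4: read from I]
Op 6: C0 read [C0 read: already in S, no change] -> [S,S,I] [hit: read from S]
Op 7: C1 write [C1 write: invalidate ['C0=S'] -> C1=M] -> [I,M,I] [MISS #5: write from S]
Op 8: C2 write [C2 write: invalidate ['C1=M'] -> C2=M] -> [I,I,M] [MISS #6: write from I]
Op 9: C0 read [C0 read from I: others=['C2=M'] -> C0=S, others downsized to S] -> [S,I,S] [MISS #7: read from I]
Op 10: C0 write [C0 write: invalidate ['C2=S'] -> C0=M] -> [M,I,I] [MISS #8: write from S]
Op 11: C2 read [C2 read from I: others=['C0=M'] -> C2=S, others downsized to S] -> [S,I,S] [MISS #9: read from I]
Op 12: C2 read [C2 read: already in S, no change] -> [S,I,S] [hit: read from S]

Answer: 9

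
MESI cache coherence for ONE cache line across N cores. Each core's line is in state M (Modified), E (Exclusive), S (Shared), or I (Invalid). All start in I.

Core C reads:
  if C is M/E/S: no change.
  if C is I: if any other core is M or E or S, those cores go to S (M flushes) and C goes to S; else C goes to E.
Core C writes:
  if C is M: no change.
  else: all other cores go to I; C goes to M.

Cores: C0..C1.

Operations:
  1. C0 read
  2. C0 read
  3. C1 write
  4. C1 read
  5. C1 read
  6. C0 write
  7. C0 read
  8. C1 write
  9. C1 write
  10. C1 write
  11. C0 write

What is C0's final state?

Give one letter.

Op 1: C0 read [C0 read from I: no other sharers -> C0=E (exclusive)] -> [E,I]
Op 2: C0 read [C0 read: already in E, no change] -> [E,I]
Op 3: C1 write [C1 write: invalidate ['C0=E'] -> C1=M] -> [I,M]
Op 4: C1 read [C1 read: already in M, no change] -> [I,M]
Op 5: C1 read [C1 read: already in M, no change] -> [I,M]
Op 6: C0 write [C0 write: invalidate ['C1=M'] -> C0=M] -> [M,I]
Op 7: C0 read [C0 read: already in M, no change] -> [M,I]
Op 8: C1 write [C1 write: invalidate ['C0=M'] -> C1=M] -> [I,M]
Op 9: C1 write [C1 write: already M (modified), no change] -> [I,M]
Op 10: C1 write [C1 write: already M (modified), no change] -> [I,M]
Op 11: C0 write [C0 write: invalidate ['C1=M'] -> C0=M] -> [M,I]

Answer: M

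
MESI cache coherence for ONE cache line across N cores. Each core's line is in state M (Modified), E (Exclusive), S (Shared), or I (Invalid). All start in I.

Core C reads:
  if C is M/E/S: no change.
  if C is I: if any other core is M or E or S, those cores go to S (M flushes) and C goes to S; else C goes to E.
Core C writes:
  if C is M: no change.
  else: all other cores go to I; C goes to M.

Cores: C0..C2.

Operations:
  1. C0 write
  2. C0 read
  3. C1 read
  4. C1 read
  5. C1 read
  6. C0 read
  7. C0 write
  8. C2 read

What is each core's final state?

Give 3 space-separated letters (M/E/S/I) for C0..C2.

Op 1: C0 write [C0 write: invalidate none -> C0=M] -> [M,I,I]
Op 2: C0 read [C0 read: already in M, no change] -> [M,I,I]
Op 3: C1 read [C1 read from I: others=['C0=M'] -> C1=S, others downsized to S] -> [S,S,I]
Op 4: C1 read [C1 read: already in S, no change] -> [S,S,I]
Op 5: C1 read [C1 read: already in S, no change] -> [S,S,I]
Op 6: C0 read [C0 read: already in S, no change] -> [S,S,I]
Op 7: C0 write [C0 write: invalidate ['C1=S'] -> C0=M] -> [M,I,I]
Op 8: C2 read [C2 read from I: others=['C0=M'] -> C2=S, others downsized to S] -> [S,I,S]

Answer: S I S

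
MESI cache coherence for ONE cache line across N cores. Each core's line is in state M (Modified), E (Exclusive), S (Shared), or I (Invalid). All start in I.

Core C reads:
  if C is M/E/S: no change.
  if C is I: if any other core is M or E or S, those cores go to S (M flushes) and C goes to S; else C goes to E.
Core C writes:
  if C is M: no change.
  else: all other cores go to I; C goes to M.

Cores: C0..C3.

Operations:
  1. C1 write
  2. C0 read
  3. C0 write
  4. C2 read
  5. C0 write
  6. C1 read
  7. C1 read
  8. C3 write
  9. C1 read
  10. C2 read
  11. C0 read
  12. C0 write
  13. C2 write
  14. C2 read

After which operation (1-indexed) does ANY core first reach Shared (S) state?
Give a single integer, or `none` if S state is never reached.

Answer: 2

Derivation:
Op 1: C1 write [C1 write: invalidate none -> C1=M] -> [I,M,I,I]
Op 2: C0 read [C0 read from I: others=['C1=M'] -> C0=S, others downsized to S] -> [S,S,I,I]
  -> First S state at op 2; remaining ops need not be traced.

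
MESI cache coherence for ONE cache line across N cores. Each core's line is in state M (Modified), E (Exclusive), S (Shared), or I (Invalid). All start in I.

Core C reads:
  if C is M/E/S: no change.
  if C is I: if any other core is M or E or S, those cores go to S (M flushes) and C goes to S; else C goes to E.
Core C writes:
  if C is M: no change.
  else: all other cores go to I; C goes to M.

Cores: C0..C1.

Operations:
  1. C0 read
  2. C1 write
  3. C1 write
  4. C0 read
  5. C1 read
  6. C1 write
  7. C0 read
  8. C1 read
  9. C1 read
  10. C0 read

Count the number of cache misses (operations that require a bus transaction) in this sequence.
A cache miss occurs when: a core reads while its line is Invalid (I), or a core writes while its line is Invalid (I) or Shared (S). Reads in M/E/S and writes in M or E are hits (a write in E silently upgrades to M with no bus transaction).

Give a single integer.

Op 1: C0 read [C0 read from I: no other sharers -> C0=E (exclusive)] -> [E,I] [MISS #1: read from I]
Op 2: C1 write [C1 write: invalidate ['C0=E'] -> C1=M] -> [I,M] [MISS #2: write from I]
Op 3: C1 write [C1 write: already M (modified), no change] -> [I,M] [hit: write from M]
Op 4: C0 read [C0 read from I: others=['C1=M'] -> C0=S, others downsized to S] -> [S,S] [MISS #3: read from I]
Op 5: C1 read [C1 read: already in S, no change] -> [S,S] [hit: read from S]
Op 6: C1 write [C1 write: invalidate ['C0=S'] -> C1=M] -> [I,M] [MISS #4: write from S]
Op 7: C0 read [C0 read from I: others=['C1=M'] -> C0=S, others downsized to S] -> [S,S] [MISS #5: read from I]
Op 8: C1 read [C1 read: already in S, no change] -> [S,S] [hit: read from S]
Op 9: C1 read [C1 read: already in S, no change] -> [S,S] [hit: read from S]
Op 10: C0 read [C0 read: already in S, no change] -> [S,S] [hit: read from S]

Answer: 5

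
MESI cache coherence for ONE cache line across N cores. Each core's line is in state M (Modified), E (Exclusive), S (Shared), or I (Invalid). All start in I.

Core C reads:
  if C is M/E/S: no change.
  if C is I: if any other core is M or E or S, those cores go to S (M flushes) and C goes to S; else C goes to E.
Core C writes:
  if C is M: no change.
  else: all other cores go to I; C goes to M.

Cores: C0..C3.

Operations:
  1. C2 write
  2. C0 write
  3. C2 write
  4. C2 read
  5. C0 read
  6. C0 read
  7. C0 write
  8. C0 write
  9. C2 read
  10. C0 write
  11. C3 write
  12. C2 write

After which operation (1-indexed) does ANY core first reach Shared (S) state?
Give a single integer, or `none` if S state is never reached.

Answer: 5

Derivation:
Op 1: C2 write [C2 write: invalidate none -> C2=M] -> [I,I,M,I]
Op 2: C0 write [C0 write: invalidate ['C2=M'] -> C0=M] -> [M,I,I,I]
Op 3: C2 write [C2 write: invalidate ['C0=M'] -> C2=M] -> [I,I,M,I]
Op 4: C2 read [C2 read: already in M, no change] -> [I,I,M,I]
Op 5: C0 read [C0 read from I: others=['C2=M'] -> C0=S, others downsized to S] -> [S,I,S,I]
  -> First S state at op 5; remaining ops need not be traced.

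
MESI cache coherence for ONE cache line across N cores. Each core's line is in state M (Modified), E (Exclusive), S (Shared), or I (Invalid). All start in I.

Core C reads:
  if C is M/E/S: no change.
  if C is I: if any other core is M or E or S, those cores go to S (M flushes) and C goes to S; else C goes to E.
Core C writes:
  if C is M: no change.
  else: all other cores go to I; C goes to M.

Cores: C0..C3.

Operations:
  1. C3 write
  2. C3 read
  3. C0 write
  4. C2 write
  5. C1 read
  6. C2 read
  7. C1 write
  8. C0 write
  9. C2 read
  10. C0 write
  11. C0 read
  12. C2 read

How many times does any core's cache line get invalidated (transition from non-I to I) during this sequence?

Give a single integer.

Answer: 5

Derivation:
Op 1: C3 write [C3 write: invalidate none -> C3=M] -> [I,I,I,M] (invalidations this op: 0; running total: 0)
Op 2: C3 read [C3 read: already in M, no change] -> [I,I,I,M] (invalidations this op: 0; running total: 0)
Op 3: C0 write [C0 write: invalidate ['C3=M'] -> C0=M] -> [M,I,I,I] (invalidations this op: 1; running total: 1)
Op 4: C2 write [C2 write: invalidate ['C0=M'] -> C2=M] -> [I,I,M,I] (invalidations this op: 1; running total: 2)
Op 5: C1 read [C1 read from I: others=['C2=M'] -> C1=S, others downsized to S] -> [I,S,S,I] (invalidations this op: 0; running total: 2)
Op 6: C2 read [C2 read: already in S, no change] -> [I,S,S,I] (invalidations this op: 0; running total: 2)
Op 7: C1 write [C1 write: invalidate ['C2=S'] -> C1=M] -> [I,M,I,I] (invalidations this op: 1; running total: 3)
Op 8: C0 write [C0 write: invalidate ['C1=M'] -> C0=M] -> [M,I,I,I] (invalidations this op: 1; running total: 4)
Op 9: C2 read [C2 read from I: others=['C0=M'] -> C2=S, others downsized to S] -> [S,I,S,I] (invalidations this op: 0; running total: 4)
Op 10: C0 write [C0 write: invalidate ['C2=S'] -> C0=M] -> [M,I,I,I] (invalidations this op: 1; running total: 5)
Op 11: C0 read [C0 read: already in M, no change] -> [M,I,I,I] (invalidations this op: 0; running total: 5)
Op 12: C2 read [C2 read from I: others=['C0=M'] -> C2=S, others downsized to S] -> [S,I,S,I] (invalidations this op: 0; running total: 5)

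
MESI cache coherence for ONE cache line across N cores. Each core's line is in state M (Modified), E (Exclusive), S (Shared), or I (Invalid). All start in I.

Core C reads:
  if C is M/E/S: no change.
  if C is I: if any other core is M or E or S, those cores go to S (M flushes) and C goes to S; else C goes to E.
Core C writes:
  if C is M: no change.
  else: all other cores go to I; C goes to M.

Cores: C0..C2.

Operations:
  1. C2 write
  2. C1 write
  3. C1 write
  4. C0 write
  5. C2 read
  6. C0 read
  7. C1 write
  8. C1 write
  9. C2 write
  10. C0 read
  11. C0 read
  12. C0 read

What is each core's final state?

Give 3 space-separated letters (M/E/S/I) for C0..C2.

Answer: S I S

Derivation:
Op 1: C2 write [C2 write: invalidate none -> C2=M] -> [I,I,M]
Op 2: C1 write [C1 write: invalidate ['C2=M'] -> C1=M] -> [I,M,I]
Op 3: C1 write [C1 write: already M (modified), no change] -> [I,M,I]
Op 4: C0 write [C0 write: invalidate ['C1=M'] -> C0=M] -> [M,I,I]
Op 5: C2 read [C2 read from I: others=['C0=M'] -> C2=S, others downsized to S] -> [S,I,S]
Op 6: C0 read [C0 read: already in S, no change] -> [S,I,S]
Op 7: C1 write [C1 write: invalidate ['C0=S', 'C2=S'] -> C1=M] -> [I,M,I]
Op 8: C1 write [C1 write: already M (modified), no change] -> [I,M,I]
Op 9: C2 write [C2 write: invalidate ['C1=M'] -> C2=M] -> [I,I,M]
Op 10: C0 read [C0 read from I: others=['C2=M'] -> C0=S, others downsized to S] -> [S,I,S]
Op 11: C0 read [C0 read: already in S, no change] -> [S,I,S]
Op 12: C0 read [C0 read: already in S, no change] -> [S,I,S]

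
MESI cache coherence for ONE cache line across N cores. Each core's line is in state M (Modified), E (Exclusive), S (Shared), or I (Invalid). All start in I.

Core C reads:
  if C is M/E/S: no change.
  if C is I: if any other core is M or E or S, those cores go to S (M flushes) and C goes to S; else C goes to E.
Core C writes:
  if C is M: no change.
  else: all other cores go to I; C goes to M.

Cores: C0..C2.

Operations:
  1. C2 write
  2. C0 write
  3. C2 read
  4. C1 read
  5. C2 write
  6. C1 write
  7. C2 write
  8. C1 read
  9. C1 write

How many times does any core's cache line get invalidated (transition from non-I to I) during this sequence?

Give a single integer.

Answer: 6

Derivation:
Op 1: C2 write [C2 write: invalidate none -> C2=M] -> [I,I,M] (invalidations this op: 0; running total: 0)
Op 2: C0 write [C0 write: invalidate ['C2=M'] -> C0=M] -> [M,I,I] (invalidations this op: 1; running total: 1)
Op 3: C2 read [C2 read from I: others=['C0=M'] -> C2=S, others downsized to S] -> [S,I,S] (invalidations this op: 0; running total: 1)
Op 4: C1 read [C1 read from I: others=['C0=S', 'C2=S'] -> C1=S, others downsized to S] -> [S,S,S] (invalidations this op: 0; running total: 1)
Op 5: C2 write [C2 write: invalidate ['C0=S', 'C1=S'] -> C2=M] -> [I,I,M] (invalidations this op: 2; running total: 3)
Op 6: C1 write [C1 write: invalidate ['C2=M'] -> C1=M] -> [I,M,I] (invalidations this op: 1; running total: 4)
Op 7: C2 write [C2 write: invalidate ['C1=M'] -> C2=M] -> [I,I,M] (invalidations this op: 1; running total: 5)
Op 8: C1 read [C1 read from I: others=['C2=M'] -> C1=S, others downsized to S] -> [I,S,S] (invalidations this op: 0; running total: 5)
Op 9: C1 write [C1 write: invalidate ['C2=S'] -> C1=M] -> [I,M,I] (invalidations this op: 1; running total: 6)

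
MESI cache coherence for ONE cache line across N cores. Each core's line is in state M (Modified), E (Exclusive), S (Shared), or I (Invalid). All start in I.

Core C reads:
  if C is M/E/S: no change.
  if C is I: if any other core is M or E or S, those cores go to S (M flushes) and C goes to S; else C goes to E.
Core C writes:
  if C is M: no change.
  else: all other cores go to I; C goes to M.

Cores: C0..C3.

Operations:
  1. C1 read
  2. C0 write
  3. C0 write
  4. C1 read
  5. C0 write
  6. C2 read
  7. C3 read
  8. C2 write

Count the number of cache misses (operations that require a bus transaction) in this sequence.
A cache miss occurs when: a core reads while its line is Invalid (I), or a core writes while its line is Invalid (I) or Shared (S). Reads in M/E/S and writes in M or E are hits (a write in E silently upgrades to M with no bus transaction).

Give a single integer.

Op 1: C1 read [C1 read from I: no other sharers -> C1=E (exclusive)] -> [I,E,I,I] [MISS #1: read from I]
Op 2: C0 write [C0 write: invalidate ['C1=E'] -> C0=M] -> [M,I,I,I] [MISS #2: write from I]
Op 3: C0 write [C0 write: already M (modified), no change] -> [M,I,I,I] [hit: write from M]
Op 4: C1 read [C1 read from I: others=['C0=M'] -> C1=S, others downsized to S] -> [S,S,I,I] [MISS #3: read from I]
Op 5: C0 write [C0 write: invalidate ['C1=S'] -> C0=M] -> [M,I,I,I] [MISS #4: write from S]
Op 6: C2 read [C2 read from I: others=['C0=M'] -> C2=S, others downsized to S] -> [S,I,S,I] [MISS #5: read from I]
Op 7: C3 read [C3 read from I: others=['C0=S', 'C2=S'] -> C3=S, others downsized to S] -> [S,I,S,S] [MISS #6: read from I]
Op 8: C2 write [C2 write: invalidate ['C0=S', 'C3=S'] -> C2=M] -> [I,I,M,I] [MISS #7: write from S]

Answer: 7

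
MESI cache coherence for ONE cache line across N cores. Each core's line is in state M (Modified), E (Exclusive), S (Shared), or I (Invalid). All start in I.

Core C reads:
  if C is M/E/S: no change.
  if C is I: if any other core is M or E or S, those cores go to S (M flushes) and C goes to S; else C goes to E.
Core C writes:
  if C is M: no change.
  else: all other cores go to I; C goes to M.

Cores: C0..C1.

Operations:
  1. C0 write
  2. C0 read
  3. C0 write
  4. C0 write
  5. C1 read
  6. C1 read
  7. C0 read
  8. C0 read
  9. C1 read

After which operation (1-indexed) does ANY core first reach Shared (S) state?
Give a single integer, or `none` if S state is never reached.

Answer: 5

Derivation:
Op 1: C0 write [C0 write: invalidate none -> C0=M] -> [M,I]
Op 2: C0 read [C0 read: already in M, no change] -> [M,I]
Op 3: C0 write [C0 write: already M (modified), no change] -> [M,I]
Op 4: C0 write [C0 write: already M (modified), no change] -> [M,I]
Op 5: C1 read [C1 read from I: others=['C0=M'] -> C1=S, others downsized to S] -> [S,S]
  -> First S state at op 5; remaining ops need not be traced.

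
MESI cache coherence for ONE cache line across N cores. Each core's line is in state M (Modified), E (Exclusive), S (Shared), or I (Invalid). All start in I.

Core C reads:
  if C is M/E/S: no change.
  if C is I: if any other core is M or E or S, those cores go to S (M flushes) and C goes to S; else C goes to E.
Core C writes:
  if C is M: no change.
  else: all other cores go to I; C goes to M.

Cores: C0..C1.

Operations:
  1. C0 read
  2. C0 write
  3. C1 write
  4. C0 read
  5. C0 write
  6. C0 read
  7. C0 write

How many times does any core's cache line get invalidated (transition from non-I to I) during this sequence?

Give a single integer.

Op 1: C0 read [C0 read from I: no other sharers -> C0=E (exclusive)] -> [E,I] (invalidations this op: 0; running total: 0)
Op 2: C0 write [C0 write: invalidate none -> C0=M] -> [M,I] (invalidations this op: 0; running total: 0)
Op 3: C1 write [C1 write: invalidate ['C0=M'] -> C1=M] -> [I,M] (invalidations this op: 1; running total: 1)
Op 4: C0 read [C0 read from I: others=['C1=M'] -> C0=S, others downsized to S] -> [S,S] (invalidations this op: 0; running total: 1)
Op 5: C0 write [C0 write: invalidate ['C1=S'] -> C0=M] -> [M,I] (invalidations this op: 1; running total: 2)
Op 6: C0 read [C0 read: already in M, no change] -> [M,I] (invalidations this op: 0; running total: 2)
Op 7: C0 write [C0 write: already M (modified), no change] -> [M,I] (invalidations this op: 0; running total: 2)

Answer: 2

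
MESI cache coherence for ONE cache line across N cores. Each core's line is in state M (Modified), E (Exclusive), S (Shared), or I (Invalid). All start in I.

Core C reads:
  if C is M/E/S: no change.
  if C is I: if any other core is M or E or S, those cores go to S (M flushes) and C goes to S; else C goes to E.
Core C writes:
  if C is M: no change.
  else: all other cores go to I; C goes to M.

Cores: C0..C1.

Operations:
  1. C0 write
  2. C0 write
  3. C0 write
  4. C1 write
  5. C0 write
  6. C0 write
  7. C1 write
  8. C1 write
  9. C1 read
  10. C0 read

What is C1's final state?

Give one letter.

Answer: S

Derivation:
Op 1: C0 write [C0 write: invalidate none -> C0=M] -> [M,I]
Op 2: C0 write [C0 write: already M (modified), no change] -> [M,I]
Op 3: C0 write [C0 write: already M (modified), no change] -> [M,I]
Op 4: C1 write [C1 write: invalidate ['C0=M'] -> C1=M] -> [I,M]
Op 5: C0 write [C0 write: invalidate ['C1=M'] -> C0=M] -> [M,I]
Op 6: C0 write [C0 write: already M (modified), no change] -> [M,I]
Op 7: C1 write [C1 write: invalidate ['C0=M'] -> C1=M] -> [I,M]
Op 8: C1 write [C1 write: already M (modified), no change] -> [I,M]
Op 9: C1 read [C1 read: already in M, no change] -> [I,M]
Op 10: C0 read [C0 read from I: others=['C1=M'] -> C0=S, others downsized to S] -> [S,S]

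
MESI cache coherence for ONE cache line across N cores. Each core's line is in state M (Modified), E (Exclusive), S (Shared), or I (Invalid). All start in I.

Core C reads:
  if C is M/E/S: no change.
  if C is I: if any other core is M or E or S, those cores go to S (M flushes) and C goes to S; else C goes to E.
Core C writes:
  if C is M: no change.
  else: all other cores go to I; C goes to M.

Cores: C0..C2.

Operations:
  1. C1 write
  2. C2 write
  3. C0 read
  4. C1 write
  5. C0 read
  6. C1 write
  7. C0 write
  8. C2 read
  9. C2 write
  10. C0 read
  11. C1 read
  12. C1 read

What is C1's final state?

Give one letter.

Op 1: C1 write [C1 write: invalidate none -> C1=M] -> [I,M,I]
Op 2: C2 write [C2 write: invalidate ['C1=M'] -> C2=M] -> [I,I,M]
Op 3: C0 read [C0 read from I: others=['C2=M'] -> C0=S, others downsized to S] -> [S,I,S]
Op 4: C1 write [C1 write: invalidate ['C0=S', 'C2=S'] -> C1=M] -> [I,M,I]
Op 5: C0 read [C0 read from I: others=['C1=M'] -> C0=S, others downsized to S] -> [S,S,I]
Op 6: C1 write [C1 write: invalidate ['C0=S'] -> C1=M] -> [I,M,I]
Op 7: C0 write [C0 write: invalidate ['C1=M'] -> C0=M] -> [M,I,I]
Op 8: C2 read [C2 read from I: others=['C0=M'] -> C2=S, others downsized to S] -> [S,I,S]
Op 9: C2 write [C2 write: invalidate ['C0=S'] -> C2=M] -> [I,I,M]
Op 10: C0 read [C0 read from I: others=['C2=M'] -> C0=S, others downsized to S] -> [S,I,S]
Op 11: C1 read [C1 read from I: others=['C0=S', 'C2=S'] -> C1=S, others downsized to S] -> [S,S,S]
Op 12: C1 read [C1 read: already in S, no change] -> [S,S,S]

Answer: S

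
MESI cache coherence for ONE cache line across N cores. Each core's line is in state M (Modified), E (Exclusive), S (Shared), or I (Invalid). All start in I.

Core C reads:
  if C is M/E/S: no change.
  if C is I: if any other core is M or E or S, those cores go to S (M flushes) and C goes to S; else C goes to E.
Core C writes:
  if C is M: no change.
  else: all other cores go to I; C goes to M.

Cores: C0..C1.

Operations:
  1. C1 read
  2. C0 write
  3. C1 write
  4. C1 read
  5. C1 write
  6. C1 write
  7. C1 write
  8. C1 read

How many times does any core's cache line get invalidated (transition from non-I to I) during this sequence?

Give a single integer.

Answer: 2

Derivation:
Op 1: C1 read [C1 read from I: no other sharers -> C1=E (exclusive)] -> [I,E] (invalidations this op: 0; running total: 0)
Op 2: C0 write [C0 write: invalidate ['C1=E'] -> C0=M] -> [M,I] (invalidations this op: 1; running total: 1)
Op 3: C1 write [C1 write: invalidate ['C0=M'] -> C1=M] -> [I,M] (invalidations this op: 1; running total: 2)
Op 4: C1 read [C1 read: already in M, no change] -> [I,M] (invalidations this op: 0; running total: 2)
Op 5: C1 write [C1 write: already M (modified), no change] -> [I,M] (invalidations this op: 0; running total: 2)
Op 6: C1 write [C1 write: already M (modified), no change] -> [I,M] (invalidations this op: 0; running total: 2)
Op 7: C1 write [C1 write: already M (modified), no change] -> [I,M] (invalidations this op: 0; running total: 2)
Op 8: C1 read [C1 read: already in M, no change] -> [I,M] (invalidations this op: 0; running total: 2)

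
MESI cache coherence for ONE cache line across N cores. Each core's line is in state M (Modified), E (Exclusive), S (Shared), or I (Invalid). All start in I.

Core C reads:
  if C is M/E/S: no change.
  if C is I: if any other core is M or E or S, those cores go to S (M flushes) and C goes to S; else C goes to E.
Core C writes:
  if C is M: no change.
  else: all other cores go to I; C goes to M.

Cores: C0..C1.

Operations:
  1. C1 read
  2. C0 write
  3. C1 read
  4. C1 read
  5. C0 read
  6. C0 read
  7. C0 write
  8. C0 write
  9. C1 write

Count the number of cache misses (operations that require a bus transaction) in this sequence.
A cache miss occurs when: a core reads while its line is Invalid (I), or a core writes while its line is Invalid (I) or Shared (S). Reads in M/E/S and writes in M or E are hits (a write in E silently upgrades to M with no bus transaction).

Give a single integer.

Op 1: C1 read [C1 read from I: no other sharers -> C1=E (exclusive)] -> [I,E] [MISS #1: read from I]
Op 2: C0 write [C0 write: invalidate ['C1=E'] -> C0=M] -> [M,I] [MISS #2: write from I]
Op 3: C1 read [C1 read from I: others=['C0=M'] -> C1=S, others downsized to S] -> [S,S] [MISS #3: read from I]
Op 4: C1 read [C1 read: already in S, no change] -> [S,S] [hit: read from S]
Op 5: C0 read [C0 read: already in S, no change] -> [S,S] [hit: read from S]
Op 6: C0 read [C0 read: already in S, no change] -> [S,S] [hit: read from S]
Op 7: C0 write [C0 write: invalidate ['C1=S'] -> C0=M] -> [M,I] [MISS #4: write from S]
Op 8: C0 write [C0 write: already M (modified), no change] -> [M,I] [hit: write from M]
Op 9: C1 write [C1 write: invalidate ['C0=M'] -> C1=M] -> [I,M] [MISS #5: write from I]

Answer: 5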